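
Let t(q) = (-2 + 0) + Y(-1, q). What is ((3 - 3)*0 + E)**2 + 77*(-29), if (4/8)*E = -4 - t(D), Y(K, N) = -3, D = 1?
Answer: -2229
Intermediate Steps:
t(q) = -5 (t(q) = (-2 + 0) - 3 = -2 - 3 = -5)
E = 2 (E = 2*(-4 - 1*(-5)) = 2*(-4 + 5) = 2*1 = 2)
((3 - 3)*0 + E)**2 + 77*(-29) = ((3 - 3)*0 + 2)**2 + 77*(-29) = (0*0 + 2)**2 - 2233 = (0 + 2)**2 - 2233 = 2**2 - 2233 = 4 - 2233 = -2229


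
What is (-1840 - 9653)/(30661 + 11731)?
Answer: -11493/42392 ≈ -0.27111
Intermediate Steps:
(-1840 - 9653)/(30661 + 11731) = -11493/42392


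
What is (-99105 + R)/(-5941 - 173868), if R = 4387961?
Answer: -4288856/179809 ≈ -23.852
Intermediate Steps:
(-99105 + R)/(-5941 - 173868) = (-99105 + 4387961)/(-5941 - 173868) = 4288856/(-179809) = 4288856*(-1/179809) = -4288856/179809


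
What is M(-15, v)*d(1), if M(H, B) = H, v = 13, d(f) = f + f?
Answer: -30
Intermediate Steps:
d(f) = 2*f
M(-15, v)*d(1) = -30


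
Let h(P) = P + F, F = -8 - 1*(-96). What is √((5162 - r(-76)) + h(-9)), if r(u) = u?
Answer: √5317 ≈ 72.918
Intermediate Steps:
F = 88 (F = -8 + 96 = 88)
h(P) = 88 + P (h(P) = P + 88 = 88 + P)
√((5162 - r(-76)) + h(-9)) = √((5162 - 1*(-76)) + (88 - 9)) = √((5162 + 76) + 79) = √(5238 + 79) = √5317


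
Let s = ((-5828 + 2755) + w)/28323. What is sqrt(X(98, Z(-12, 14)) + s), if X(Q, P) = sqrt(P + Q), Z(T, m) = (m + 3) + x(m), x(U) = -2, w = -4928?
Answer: sqrt(-2797683 + 9903609*sqrt(113))/3147 ≈ 3.2168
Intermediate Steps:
Z(T, m) = 1 + m (Z(T, m) = (m + 3) - 2 = (3 + m) - 2 = 1 + m)
s = -889/3147 (s = ((-5828 + 2755) - 4928)/28323 = (-3073 - 4928)*(1/28323) = -8001*1/28323 = -889/3147 ≈ -0.28249)
sqrt(X(98, Z(-12, 14)) + s) = sqrt(sqrt((1 + 14) + 98) - 889/3147) = sqrt(sqrt(15 + 98) - 889/3147) = sqrt(sqrt(113) - 889/3147) = sqrt(-889/3147 + sqrt(113))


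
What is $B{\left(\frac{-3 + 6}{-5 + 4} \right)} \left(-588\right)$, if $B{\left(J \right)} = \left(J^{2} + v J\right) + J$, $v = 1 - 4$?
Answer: $-8820$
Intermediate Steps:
$v = -3$
$B{\left(J \right)} = J^{2} - 2 J$ ($B{\left(J \right)} = \left(J^{2} - 3 J\right) + J = J^{2} - 2 J$)
$B{\left(\frac{-3 + 6}{-5 + 4} \right)} \left(-588\right) = \frac{-3 + 6}{-5 + 4} \left(-2 + \frac{-3 + 6}{-5 + 4}\right) \left(-588\right) = \frac{3}{-1} \left(-2 + \frac{3}{-1}\right) \left(-588\right) = 3 \left(-1\right) \left(-2 + 3 \left(-1\right)\right) \left(-588\right) = - 3 \left(-2 - 3\right) \left(-588\right) = \left(-3\right) \left(-5\right) \left(-588\right) = 15 \left(-588\right) = -8820$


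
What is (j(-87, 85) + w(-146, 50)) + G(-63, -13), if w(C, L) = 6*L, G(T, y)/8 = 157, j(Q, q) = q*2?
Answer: 1726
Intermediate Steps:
j(Q, q) = 2*q
G(T, y) = 1256 (G(T, y) = 8*157 = 1256)
(j(-87, 85) + w(-146, 50)) + G(-63, -13) = (2*85 + 6*50) + 1256 = (170 + 300) + 1256 = 470 + 1256 = 1726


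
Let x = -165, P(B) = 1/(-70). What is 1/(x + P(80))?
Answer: -70/11551 ≈ -0.0060601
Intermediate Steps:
P(B) = -1/70
1/(x + P(80)) = 1/(-165 - 1/70) = 1/(-11551/70) = -70/11551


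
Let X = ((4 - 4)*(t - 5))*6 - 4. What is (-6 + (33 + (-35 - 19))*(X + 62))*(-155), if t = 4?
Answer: 189720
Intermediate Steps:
X = -4 (X = ((4 - 4)*(4 - 5))*6 - 4 = (0*(-1))*6 - 4 = 0*6 - 4 = 0 - 4 = -4)
(-6 + (33 + (-35 - 19))*(X + 62))*(-155) = (-6 + (33 + (-35 - 19))*(-4 + 62))*(-155) = (-6 + (33 - 54)*58)*(-155) = (-6 - 21*58)*(-155) = (-6 - 1218)*(-155) = -1224*(-155) = 189720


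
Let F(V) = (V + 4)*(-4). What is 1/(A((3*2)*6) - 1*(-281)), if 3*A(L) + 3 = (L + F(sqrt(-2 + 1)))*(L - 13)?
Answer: 975/424616 + 69*I/424616 ≈ 0.0022962 + 0.0001625*I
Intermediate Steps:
F(V) = -16 - 4*V (F(V) = (4 + V)*(-4) = -16 - 4*V)
A(L) = -1 + (-13 + L)*(-16 + L - 4*I)/3 (A(L) = -1 + ((L + (-16 - 4*sqrt(-2 + 1)))*(L - 13))/3 = -1 + ((L + (-16 - 4*I))*(-13 + L))/3 = -1 + ((-16 + L - 4*I)*(-13 + L))/3 = -1 + ((-13 + L)*(-16 + L - 4*I))/3 = -1 + (-13 + L)*(-16 + L - 4*I)/3)
1/(A((3*2)*6) - 1*(-281)) = 1/((205/3 + ((3*2)*6)**2/3 + 52*I/3 - (3*2)*6*(29 + 4*I)/3) - 1*(-281)) = 1/((205/3 + (6*6)**2/3 + 52*I/3 - 6*6*(29 + 4*I)/3) + 281) = 1/((205/3 + (1/3)*36**2 + 52*I/3 - 1/3*36*(29 + 4*I)) + 281) = 1/((205/3 + (1/3)*1296 + 52*I/3 + (-348 - 48*I)) + 281) = 1/((205/3 + 432 + 52*I/3 + (-348 - 48*I)) + 281) = 1/((457/3 - 92*I/3) + 281) = 1/(1300/3 - 92*I/3) = 9*(1300/3 + 92*I/3)/1698464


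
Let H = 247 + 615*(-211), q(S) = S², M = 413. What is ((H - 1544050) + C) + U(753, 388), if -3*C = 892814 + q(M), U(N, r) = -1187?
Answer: -2029216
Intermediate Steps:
H = -129518 (H = 247 - 129765 = -129518)
C = -354461 (C = -(892814 + 413²)/3 = -(892814 + 170569)/3 = -⅓*1063383 = -354461)
((H - 1544050) + C) + U(753, 388) = ((-129518 - 1544050) - 354461) - 1187 = (-1673568 - 354461) - 1187 = -2028029 - 1187 = -2029216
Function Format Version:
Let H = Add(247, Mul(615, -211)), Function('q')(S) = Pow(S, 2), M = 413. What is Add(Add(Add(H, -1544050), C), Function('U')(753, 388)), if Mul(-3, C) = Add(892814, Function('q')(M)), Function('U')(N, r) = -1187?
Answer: -2029216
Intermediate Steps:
H = -129518 (H = Add(247, -129765) = -129518)
C = -354461 (C = Mul(Rational(-1, 3), Add(892814, Pow(413, 2))) = Mul(Rational(-1, 3), Add(892814, 170569)) = Mul(Rational(-1, 3), 1063383) = -354461)
Add(Add(Add(H, -1544050), C), Function('U')(753, 388)) = Add(Add(Add(-129518, -1544050), -354461), -1187) = Add(Add(-1673568, -354461), -1187) = Add(-2028029, -1187) = -2029216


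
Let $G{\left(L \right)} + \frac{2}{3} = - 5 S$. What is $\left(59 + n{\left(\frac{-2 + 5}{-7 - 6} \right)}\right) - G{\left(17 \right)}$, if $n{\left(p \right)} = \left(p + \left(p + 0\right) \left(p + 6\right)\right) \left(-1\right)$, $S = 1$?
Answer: $\frac{33578}{507} \approx 66.229$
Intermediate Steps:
$G{\left(L \right)} = - \frac{17}{3}$ ($G{\left(L \right)} = - \frac{2}{3} - 5 = - \frac{17}{3}$)
$n{\left(p \right)} = - p - p \left(6 + p\right)$ ($n{\left(p \right)} = \left(p + p \left(6 + p\right)\right) \left(-1\right) = - p - p \left(6 + p\right)$)
$\left(59 + n{\left(\frac{-2 + 5}{-7 - 6} \right)}\right) - G{\left(17 \right)} = \left(59 - \frac{-2 + 5}{-7 - 6} \left(7 + \frac{-2 + 5}{-7 - 6}\right)\right) - - \frac{17}{3} = \left(59 - \frac{3}{-13} \left(7 + \frac{3}{-13}\right)\right) + \frac{17}{3} = \left(59 - 3 \left(- \frac{1}{13}\right) \left(7 + 3 \left(- \frac{1}{13}\right)\right)\right) + \frac{17}{3} = \left(59 - - \frac{3 \left(7 - \frac{3}{13}\right)}{13}\right) + \frac{17}{3} = \left(59 - \left(- \frac{3}{13}\right) \frac{88}{13}\right) + \frac{17}{3} = \left(59 + \frac{264}{169}\right) + \frac{17}{3} = \frac{10235}{169} + \frac{17}{3} = \frac{33578}{507}$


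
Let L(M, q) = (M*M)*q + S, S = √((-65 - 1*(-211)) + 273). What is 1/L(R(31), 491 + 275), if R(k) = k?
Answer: 736126/541881487457 - √419/541881487457 ≈ 1.3584e-6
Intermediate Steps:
S = √419 (S = √((-65 + 211) + 273) = √(146 + 273) = √419 ≈ 20.469)
L(M, q) = √419 + q*M² (L(M, q) = (M*M)*q + √419 = M²*q + √419 = q*M² + √419 = √419 + q*M²)
1/L(R(31), 491 + 275) = 1/(√419 + (491 + 275)*31²) = 1/(√419 + 766*961) = 1/(√419 + 736126) = 1/(736126 + √419)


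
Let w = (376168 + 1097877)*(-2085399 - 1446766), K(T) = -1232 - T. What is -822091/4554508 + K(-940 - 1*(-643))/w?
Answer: -122293556086548877/677524726701526340 ≈ -0.18050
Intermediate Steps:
w = -5206570157425 (w = 1474045*(-3532165) = -5206570157425)
-822091/4554508 + K(-940 - 1*(-643))/w = -822091/4554508 + (-1232 - (-940 - 1*(-643)))/(-5206570157425) = -822091*1/4554508 + (-1232 - (-940 + 643))*(-1/5206570157425) = -822091/4554508 + (-1232 - 1*(-297))*(-1/5206570157425) = -822091/4554508 + (-1232 + 297)*(-1/5206570157425) = -822091/4554508 - 935*(-1/5206570157425) = -822091/4554508 + 187/1041314031485 = -122293556086548877/677524726701526340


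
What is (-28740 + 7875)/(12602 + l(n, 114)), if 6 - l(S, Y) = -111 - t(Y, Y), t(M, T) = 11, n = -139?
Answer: -4173/2546 ≈ -1.6390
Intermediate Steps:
l(S, Y) = 128 (l(S, Y) = 6 - (-111 - 1*11) = 6 - (-111 - 11) = 6 - 1*(-122) = 6 + 122 = 128)
(-28740 + 7875)/(12602 + l(n, 114)) = (-28740 + 7875)/(12602 + 128) = -20865/12730 = -20865*1/12730 = -4173/2546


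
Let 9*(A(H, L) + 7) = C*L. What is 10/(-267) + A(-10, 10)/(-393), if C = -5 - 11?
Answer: 8057/314793 ≈ 0.025595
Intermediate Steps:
C = -16
A(H, L) = -7 - 16*L/9 (A(H, L) = -7 + (-16*L)/9 = -7 - 16*L/9)
10/(-267) + A(-10, 10)/(-393) = 10/(-267) + (-7 - 16/9*10)/(-393) = 10*(-1/267) + (-7 - 160/9)*(-1/393) = -10/267 - 223/9*(-1/393) = -10/267 + 223/3537 = 8057/314793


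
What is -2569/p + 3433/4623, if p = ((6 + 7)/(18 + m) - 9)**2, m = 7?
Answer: -7268511623/207776112 ≈ -34.982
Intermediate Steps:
p = 44944/625 (p = ((6 + 7)/(18 + 7) - 9)**2 = (13/25 - 9)**2 = (-212/25)**2 = 44944/625 ≈ 71.910)
-2569/p + 3433/4623 = -2569/44944/625 + 3433/4623 = -2569*625/44944 + 3433*(1/4623) = -1605625/44944 + 3433/4623 = -7268511623/207776112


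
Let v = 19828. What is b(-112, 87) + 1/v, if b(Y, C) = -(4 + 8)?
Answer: -237935/19828 ≈ -12.000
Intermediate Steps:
b(Y, C) = -12 (b(Y, C) = -1*12 = -12)
b(-112, 87) + 1/v = -12 + 1/19828 = -237935/19828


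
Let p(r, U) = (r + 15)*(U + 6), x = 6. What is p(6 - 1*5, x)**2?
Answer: 36864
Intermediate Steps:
p(r, U) = (6 + U)*(15 + r) (p(r, U) = (15 + r)*(6 + U) = (6 + U)*(15 + r))
p(6 - 1*5, x)**2 = (90 + 6*(6 - 1*5) + 15*6 + 6*(6 - 1*5))**2 = (90 + 6*(6 - 5) + 90 + 6*(6 - 5))**2 = (90 + 6*1 + 90 + 6*1)**2 = (90 + 6 + 90 + 6)**2 = 192**2 = 36864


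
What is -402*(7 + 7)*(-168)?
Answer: 945504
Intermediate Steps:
-402*(7 + 7)*(-168) = -402*14*(-168) = -134*42*(-168) = -5628*(-168) = 945504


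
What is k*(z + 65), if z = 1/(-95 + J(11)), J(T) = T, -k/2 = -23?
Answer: 125557/42 ≈ 2989.5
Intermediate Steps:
k = 46 (k = -2*(-23) = 46)
z = -1/84 (z = 1/(-95 + 11) = 1/(-84) = -1/84 ≈ -0.011905)
k*(z + 65) = 46*(-1/84 + 65) = 46*(5459/84) = 125557/42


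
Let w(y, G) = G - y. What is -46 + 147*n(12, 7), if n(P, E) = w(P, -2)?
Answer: -2104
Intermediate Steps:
n(P, E) = -2 - P
-46 + 147*n(12, 7) = -46 + 147*(-2 - 1*12) = -46 + 147*(-2 - 12) = -46 + 147*(-14) = -46 - 2058 = -2104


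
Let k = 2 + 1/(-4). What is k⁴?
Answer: 2401/256 ≈ 9.3789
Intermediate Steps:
k = 7/4 (k = 2 - ¼ = 7/4 ≈ 1.7500)
k⁴ = (7/4)⁴ = 2401/256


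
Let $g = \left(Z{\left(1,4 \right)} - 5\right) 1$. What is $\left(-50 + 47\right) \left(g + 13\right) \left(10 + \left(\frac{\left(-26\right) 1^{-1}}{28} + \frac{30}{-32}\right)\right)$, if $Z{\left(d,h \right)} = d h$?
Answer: $- \frac{8199}{28} \approx -292.82$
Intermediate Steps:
$g = -1$ ($g = \left(1 \cdot 4 - 5\right) 1 = \left(4 - 5\right) 1 = \left(-1\right) 1 = -1$)
$\left(-50 + 47\right) \left(g + 13\right) \left(10 + \left(\frac{\left(-26\right) 1^{-1}}{28} + \frac{30}{-32}\right)\right) = \left(-50 + 47\right) \left(-1 + 13\right) \left(10 + \left(\frac{\left(-26\right) 1^{-1}}{28} + \frac{30}{-32}\right)\right) = - 3 \cdot 12 \left(10 + \left(\left(-26\right) 1 \cdot \frac{1}{28} + 30 \left(- \frac{1}{32}\right)\right)\right) = - 3 \cdot 12 \left(10 - \frac{209}{112}\right) = - 3 \cdot 12 \cdot \frac{911}{112} = \left(-3\right) \frac{2733}{28} = - \frac{8199}{28}$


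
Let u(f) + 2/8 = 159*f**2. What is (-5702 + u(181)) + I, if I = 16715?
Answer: 20880047/4 ≈ 5.2200e+6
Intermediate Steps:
u(f) = -1/4 + 159*f**2
(-5702 + u(181)) + I = (-5702 + (-1/4 + 159*181**2)) + 16715 = (-5702 + (-1/4 + 159*32761)) + 16715 = (-5702 + (-1/4 + 5208999)) + 16715 = (-5702 + 20835995/4) + 16715 = 20813187/4 + 16715 = 20880047/4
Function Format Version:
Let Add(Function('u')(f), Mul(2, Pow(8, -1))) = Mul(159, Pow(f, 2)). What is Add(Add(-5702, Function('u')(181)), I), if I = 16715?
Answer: Rational(20880047, 4) ≈ 5.2200e+6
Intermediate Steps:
Function('u')(f) = Add(Rational(-1, 4), Mul(159, Pow(f, 2)))
Add(Add(-5702, Function('u')(181)), I) = Add(Add(-5702, Add(Rational(-1, 4), Mul(159, Pow(181, 2)))), 16715) = Add(Add(-5702, Add(Rational(-1, 4), Mul(159, 32761))), 16715) = Add(Add(-5702, Add(Rational(-1, 4), 5208999)), 16715) = Add(Add(-5702, Rational(20835995, 4)), 16715) = Add(Rational(20813187, 4), 16715) = Rational(20880047, 4)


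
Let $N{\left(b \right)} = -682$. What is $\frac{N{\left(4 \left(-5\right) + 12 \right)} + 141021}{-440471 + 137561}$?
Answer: $- \frac{140339}{302910} \approx -0.4633$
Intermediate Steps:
$\frac{N{\left(4 \left(-5\right) + 12 \right)} + 141021}{-440471 + 137561} = \frac{-682 + 141021}{-440471 + 137561} = \frac{140339}{-302910} = 140339 \left(- \frac{1}{302910}\right) = - \frac{140339}{302910}$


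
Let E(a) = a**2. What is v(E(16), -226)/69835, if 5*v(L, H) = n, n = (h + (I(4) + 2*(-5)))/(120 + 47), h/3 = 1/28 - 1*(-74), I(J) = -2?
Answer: 5883/1632742300 ≈ 3.6031e-6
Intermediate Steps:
h = 6219/28 (h = 3*(1/28 - 1*(-74)) = 3*(1/28 + 74) = 3*(2073/28) = 6219/28 ≈ 222.11)
n = 5883/4676 (n = (6219/28 + (-2 + 2*(-5)))/(120 + 47) = (6219/28 + (-2 - 10))/167 = (6219/28 - 12)*(1/167) = (5883/28)*(1/167) = 5883/4676 ≈ 1.2581)
v(L, H) = 5883/23380 (v(L, H) = (1/5)*(5883/4676) = 5883/23380)
v(E(16), -226)/69835 = (5883/23380)/69835 = (5883/23380)*(1/69835) = 5883/1632742300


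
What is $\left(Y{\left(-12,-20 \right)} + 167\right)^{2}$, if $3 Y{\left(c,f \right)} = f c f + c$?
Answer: $2064969$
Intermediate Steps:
$Y{\left(c,f \right)} = \frac{c}{3} + \frac{c f^{2}}{3}$ ($Y{\left(c,f \right)} = \frac{f c f + c}{3} = \frac{c f^{2} + c}{3} = \frac{c + c f^{2}}{3} = \frac{c}{3} + \frac{c f^{2}}{3}$)
$\left(Y{\left(-12,-20 \right)} + 167\right)^{2} = \left(\frac{1}{3} \left(-12\right) \left(1 + \left(-20\right)^{2}\right) + 167\right)^{2} = \left(\frac{1}{3} \left(-12\right) \left(1 + 400\right) + 167\right)^{2} = \left(\frac{1}{3} \left(-12\right) 401 + 167\right)^{2} = \left(-1604 + 167\right)^{2} = \left(-1437\right)^{2} = 2064969$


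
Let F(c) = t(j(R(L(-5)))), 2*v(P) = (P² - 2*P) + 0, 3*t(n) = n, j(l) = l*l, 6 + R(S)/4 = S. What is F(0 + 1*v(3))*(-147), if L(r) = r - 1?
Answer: -112896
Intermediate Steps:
L(r) = -1 + r
R(S) = -24 + 4*S
j(l) = l²
t(n) = n/3
v(P) = P²/2 - P (v(P) = ((P² - 2*P) + 0)/2 = (P² - 2*P)/2 = P²/2 - P)
F(c) = 768 (F(c) = (-24 + 4*(-1 - 5))²/3 = (-24 + 4*(-6))²/3 = (-24 - 24)²/3 = (⅓)*(-48)² = (⅓)*2304 = 768)
F(0 + 1*v(3))*(-147) = 768*(-147) = -112896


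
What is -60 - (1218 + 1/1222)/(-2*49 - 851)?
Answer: -932771/15886 ≈ -58.717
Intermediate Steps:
-60 - (1218 + 1/1222)/(-2*49 - 851) = -60 - (1218 + 1/1222)/(-98 - 851) = -60 - 1488397/(1222*(-949)) = -60 - 1488397*(-1)/(1222*949) = -60 - 1*(-20389/15886) = -60 + 20389/15886 = -932771/15886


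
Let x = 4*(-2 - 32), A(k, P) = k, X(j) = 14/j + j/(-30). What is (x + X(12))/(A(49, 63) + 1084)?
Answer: -4057/33990 ≈ -0.11936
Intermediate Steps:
X(j) = 14/j - j/30 (X(j) = 14/j + j*(-1/30) = 14/j - j/30)
x = -136 (x = 4*(-34) = -136)
(x + X(12))/(A(49, 63) + 1084) = (-136 + (14/12 - 1/30*12))/(49 + 1084) = (-136 + (14*(1/12) - ⅖))/1133 = (-136 + (7/6 - ⅖))*(1/1133) = (-136 + 23/30)*(1/1133) = -4057/30*1/1133 = -4057/33990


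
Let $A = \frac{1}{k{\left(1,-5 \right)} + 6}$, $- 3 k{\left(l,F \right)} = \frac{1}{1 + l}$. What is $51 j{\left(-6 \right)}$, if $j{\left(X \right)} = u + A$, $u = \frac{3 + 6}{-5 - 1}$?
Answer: $- \frac{4743}{70} \approx -67.757$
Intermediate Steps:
$k{\left(l,F \right)} = - \frac{1}{3 \left(1 + l\right)}$
$A = \frac{6}{35}$ ($A = \frac{1}{- \frac{1}{3 + 3 \cdot 1} + 6} = \frac{1}{- \frac{1}{3 + 3} + 6} = \frac{1}{- \frac{1}{6} + 6} = \frac{1}{\frac{35}{6}} = \frac{6}{35} \approx 0.17143$)
$u = - \frac{3}{2}$ ($u = \frac{9}{-6} = 9 \left(- \frac{1}{6}\right) = - \frac{3}{2} \approx -1.5$)
$j{\left(X \right)} = - \frac{93}{70}$ ($j{\left(X \right)} = - \frac{3}{2} + \frac{6}{35} = - \frac{93}{70}$)
$51 j{\left(-6 \right)} = 51 \left(- \frac{93}{70}\right) = - \frac{4743}{70}$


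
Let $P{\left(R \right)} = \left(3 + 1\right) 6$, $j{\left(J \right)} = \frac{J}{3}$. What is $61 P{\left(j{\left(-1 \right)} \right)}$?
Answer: $1464$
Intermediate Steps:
$j{\left(J \right)} = \frac{J}{3}$ ($j{\left(J \right)} = J \frac{1}{3} = \frac{J}{3}$)
$P{\left(R \right)} = 24$ ($P{\left(R \right)} = 4 \cdot 6 = 24$)
$61 P{\left(j{\left(-1 \right)} \right)} = 61 \cdot 24 = 1464$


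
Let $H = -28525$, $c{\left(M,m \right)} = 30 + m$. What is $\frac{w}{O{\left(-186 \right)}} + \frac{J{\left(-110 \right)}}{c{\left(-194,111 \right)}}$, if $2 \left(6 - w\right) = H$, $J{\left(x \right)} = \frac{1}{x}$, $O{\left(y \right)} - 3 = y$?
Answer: $- \frac{12294701}{157685} \approx -77.97$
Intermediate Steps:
$O{\left(y \right)} = 3 + y$
$w = \frac{28537}{2}$ ($w = 6 - - \frac{28525}{2} = 6 + \frac{28525}{2} = \frac{28537}{2} \approx 14269.0$)
$\frac{w}{O{\left(-186 \right)}} + \frac{J{\left(-110 \right)}}{c{\left(-194,111 \right)}} = \frac{28537}{2 \left(3 - 186\right)} + \frac{1}{\left(-110\right) \left(30 + 111\right)} = \frac{28537}{2 \left(-183\right)} - \frac{1}{110 \cdot 141} = \frac{28537}{2} \left(- \frac{1}{183}\right) - \frac{1}{15510} = - \frac{28537}{366} - \frac{1}{15510} = - \frac{12294701}{157685}$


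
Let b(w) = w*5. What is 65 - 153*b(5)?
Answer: -3760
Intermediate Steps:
b(w) = 5*w
65 - 153*b(5) = 65 - 765*5 = 65 - 153*25 = 65 - 3825 = -3760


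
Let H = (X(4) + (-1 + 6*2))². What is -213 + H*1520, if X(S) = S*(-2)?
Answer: 13467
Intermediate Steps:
X(S) = -2*S
H = 9 (H = (-2*4 + (-1 + 6*2))² = (-8 + (-1 + 12))² = (-8 + 11)² = 3² = 9)
-213 + H*1520 = -213 + 9*1520 = -213 + 13680 = 13467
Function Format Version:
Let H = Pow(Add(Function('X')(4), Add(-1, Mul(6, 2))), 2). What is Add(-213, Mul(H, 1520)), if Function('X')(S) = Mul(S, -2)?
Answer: 13467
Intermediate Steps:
Function('X')(S) = Mul(-2, S)
H = 9 (H = Pow(Add(Mul(-2, 4), Add(-1, Mul(6, 2))), 2) = Pow(Add(-8, Add(-1, 12)), 2) = Pow(Add(-8, 11), 2) = Pow(3, 2) = 9)
Add(-213, Mul(H, 1520)) = Add(-213, Mul(9, 1520)) = Add(-213, 13680) = 13467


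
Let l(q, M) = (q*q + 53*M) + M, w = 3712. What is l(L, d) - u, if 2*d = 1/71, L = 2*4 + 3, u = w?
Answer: -254934/71 ≈ -3590.6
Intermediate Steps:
u = 3712
L = 11 (L = 8 + 3 = 11)
d = 1/142 (d = (1/2)/71 = (1/2)*(1/71) = 1/142 ≈ 0.0070423)
l(q, M) = q**2 + 54*M (l(q, M) = (q**2 + 53*M) + M = q**2 + 54*M)
l(L, d) - u = (11**2 + 54*(1/142)) - 1*3712 = (121 + 27/71) - 3712 = 8618/71 - 3712 = -254934/71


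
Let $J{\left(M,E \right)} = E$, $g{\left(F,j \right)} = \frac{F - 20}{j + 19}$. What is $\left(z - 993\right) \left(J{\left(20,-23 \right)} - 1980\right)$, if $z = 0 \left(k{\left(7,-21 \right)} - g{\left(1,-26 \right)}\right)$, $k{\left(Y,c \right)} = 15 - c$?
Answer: $1988979$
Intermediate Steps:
$g{\left(F,j \right)} = \frac{-20 + F}{19 + j}$
$z = 0$ ($z = 0 \left(\left(15 - -21\right) - \frac{-20 + 1}{19 - 26}\right) = 0 \left(\left(15 + 21\right) - \frac{1}{-7} \left(-19\right)\right) = 0 \left(36 - \left(- \frac{1}{7}\right) \left(-19\right)\right) = 0 \left(36 - \frac{19}{7}\right) = 0 \cdot \frac{233}{7} = 0$)
$\left(z - 993\right) \left(J{\left(20,-23 \right)} - 1980\right) = \left(0 - 993\right) \left(-23 - 1980\right) = \left(-993\right) \left(-2003\right) = 1988979$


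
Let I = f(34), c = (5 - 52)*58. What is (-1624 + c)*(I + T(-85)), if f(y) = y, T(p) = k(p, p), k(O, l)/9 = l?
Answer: 3179850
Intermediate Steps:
k(O, l) = 9*l
T(p) = 9*p
c = -2726 (c = -47*58 = -2726)
I = 34
(-1624 + c)*(I + T(-85)) = (-1624 - 2726)*(34 + 9*(-85)) = -4350*(34 - 765) = -4350*(-731) = 3179850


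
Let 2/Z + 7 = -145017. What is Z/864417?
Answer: -1/62680605504 ≈ -1.5954e-11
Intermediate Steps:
Z = -1/72512 (Z = 2/(-7 - 145017) = 2/(-145024) = 2*(-1/145024) = -1/72512 ≈ -1.3791e-5)
Z/864417 = -1/72512/864417 = -1/72512*1/864417 = -1/62680605504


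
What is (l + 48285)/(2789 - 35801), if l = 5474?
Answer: -53759/33012 ≈ -1.6285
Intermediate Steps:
(l + 48285)/(2789 - 35801) = (5474 + 48285)/(2789 - 35801) = 53759/(-33012) = 53759*(-1/33012) = -53759/33012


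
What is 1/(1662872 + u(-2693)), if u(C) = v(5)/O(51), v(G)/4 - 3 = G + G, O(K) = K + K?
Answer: 51/84806498 ≈ 6.0137e-7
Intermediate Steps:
O(K) = 2*K
v(G) = 12 + 8*G (v(G) = 12 + 4*(G + G) = 12 + 4*(2*G) = 12 + 8*G)
u(C) = 26/51 (u(C) = (12 + 8*5)/((2*51)) = (12 + 40)/102 = 52*(1/102) = 26/51)
1/(1662872 + u(-2693)) = 1/(1662872 + 26/51) = 1/(84806498/51) = 51/84806498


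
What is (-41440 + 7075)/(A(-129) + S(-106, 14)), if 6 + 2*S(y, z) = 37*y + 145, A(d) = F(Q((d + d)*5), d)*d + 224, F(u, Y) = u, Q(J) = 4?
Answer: 68730/4367 ≈ 15.738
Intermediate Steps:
A(d) = 224 + 4*d (A(d) = 4*d + 224 = 224 + 4*d)
S(y, z) = 139/2 + 37*y/2 (S(y, z) = -3 + (37*y + 145)/2 = -3 + (145 + 37*y)/2 = -3 + (145/2 + 37*y/2) = 139/2 + 37*y/2)
(-41440 + 7075)/(A(-129) + S(-106, 14)) = (-41440 + 7075)/((224 + 4*(-129)) + (139/2 + (37/2)*(-106))) = -34365/((224 - 516) + (139/2 - 1961)) = -34365/(-292 - 3783/2) = -34365/(-4367/2) = -34365*(-2/4367) = 68730/4367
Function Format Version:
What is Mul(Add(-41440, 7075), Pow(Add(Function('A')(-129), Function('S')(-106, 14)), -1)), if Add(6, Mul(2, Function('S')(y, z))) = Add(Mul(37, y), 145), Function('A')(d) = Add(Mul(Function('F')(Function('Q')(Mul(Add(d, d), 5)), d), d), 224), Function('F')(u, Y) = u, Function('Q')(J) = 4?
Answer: Rational(68730, 4367) ≈ 15.738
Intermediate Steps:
Function('A')(d) = Add(224, Mul(4, d)) (Function('A')(d) = Add(Mul(4, d), 224) = Add(224, Mul(4, d)))
Function('S')(y, z) = Add(Rational(139, 2), Mul(Rational(37, 2), y)) (Function('S')(y, z) = Add(-3, Mul(Rational(1, 2), Add(Mul(37, y), 145))) = Add(-3, Mul(Rational(1, 2), Add(145, Mul(37, y)))) = Add(-3, Add(Rational(145, 2), Mul(Rational(37, 2), y))) = Add(Rational(139, 2), Mul(Rational(37, 2), y)))
Mul(Add(-41440, 7075), Pow(Add(Function('A')(-129), Function('S')(-106, 14)), -1)) = Mul(Add(-41440, 7075), Pow(Add(Add(224, Mul(4, -129)), Add(Rational(139, 2), Mul(Rational(37, 2), -106))), -1)) = Mul(-34365, Pow(Add(Add(224, -516), Add(Rational(139, 2), -1961)), -1)) = Mul(-34365, Pow(Add(-292, Rational(-3783, 2)), -1)) = Mul(-34365, Pow(Rational(-4367, 2), -1)) = Mul(-34365, Rational(-2, 4367)) = Rational(68730, 4367)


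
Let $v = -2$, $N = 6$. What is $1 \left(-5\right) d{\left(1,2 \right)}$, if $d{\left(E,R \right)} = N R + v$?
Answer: $-50$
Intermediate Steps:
$d{\left(E,R \right)} = -2 + 6 R$ ($d{\left(E,R \right)} = 6 R - 2 = -2 + 6 R$)
$1 \left(-5\right) d{\left(1,2 \right)} = 1 \left(-5\right) \left(-2 + 6 \cdot 2\right) = - 5 \left(-2 + 12\right) = \left(-5\right) 10 = -50$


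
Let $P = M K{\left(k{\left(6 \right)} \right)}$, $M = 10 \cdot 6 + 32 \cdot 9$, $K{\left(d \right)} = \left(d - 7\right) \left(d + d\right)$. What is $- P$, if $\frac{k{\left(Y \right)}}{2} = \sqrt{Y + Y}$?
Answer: $-33408 + 19488 \sqrt{3} \approx 346.21$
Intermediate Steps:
$k{\left(Y \right)} = 2 \sqrt{2} \sqrt{Y}$ ($k{\left(Y \right)} = 2 \sqrt{Y + Y} = 2 \sqrt{2 Y} = 2 \sqrt{2} \sqrt{Y}$)
$K{\left(d \right)} = 2 d \left(-7 + d\right)$ ($K{\left(d \right)} = \left(-7 + d\right) 2 d = 2 d \left(-7 + d\right)$)
$M = 348$ ($M = 60 + 288 = 348$)
$P = 2784 \sqrt{3} \left(-7 + 4 \sqrt{3}\right)$ ($P = 348 \cdot 2 \cdot 2 \sqrt{2} \sqrt{6} \left(-7 + 2 \sqrt{2} \sqrt{6}\right) = 348 \cdot 2 \cdot 4 \sqrt{3} \left(-7 + 4 \sqrt{3}\right) = 348 \cdot 8 \sqrt{3} \left(-7 + 4 \sqrt{3}\right) = 2784 \sqrt{3} \left(-7 + 4 \sqrt{3}\right) \approx -346.21$)
$- P = - (33408 - 19488 \sqrt{3}) = -33408 + 19488 \sqrt{3}$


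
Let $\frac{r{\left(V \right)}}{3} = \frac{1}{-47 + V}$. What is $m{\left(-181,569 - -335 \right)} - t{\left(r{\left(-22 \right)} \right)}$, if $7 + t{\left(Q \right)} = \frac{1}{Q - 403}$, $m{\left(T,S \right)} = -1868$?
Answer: $- \frac{17251447}{9270} \approx -1861.0$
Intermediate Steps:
$r{\left(V \right)} = \frac{3}{-47 + V}$
$t{\left(Q \right)} = -7 + \frac{1}{-403 + Q}$ ($t{\left(Q \right)} = -7 + \frac{1}{Q - 403} = -7 + \frac{1}{-403 + Q}$)
$m{\left(-181,569 - -335 \right)} - t{\left(r{\left(-22 \right)} \right)} = -1868 - \frac{2822 - 7 \frac{3}{-47 - 22}}{-403 + \frac{3}{-47 - 22}} = -1868 - \frac{2822 - 7 \frac{3}{-69}}{-403 + \frac{3}{-69}} = -1868 - \frac{2822 - 7 \cdot 3 \left(- \frac{1}{69}\right)}{-403 + 3 \left(- \frac{1}{69}\right)} = -1868 - \frac{2822 - - \frac{7}{23}}{-403 - \frac{1}{23}} = -1868 - \frac{2822 + \frac{7}{23}}{- \frac{9270}{23}} = -1868 - \left(- \frac{23}{9270}\right) \frac{64913}{23} = -1868 - - \frac{64913}{9270} = -1868 + \frac{64913}{9270} = - \frac{17251447}{9270}$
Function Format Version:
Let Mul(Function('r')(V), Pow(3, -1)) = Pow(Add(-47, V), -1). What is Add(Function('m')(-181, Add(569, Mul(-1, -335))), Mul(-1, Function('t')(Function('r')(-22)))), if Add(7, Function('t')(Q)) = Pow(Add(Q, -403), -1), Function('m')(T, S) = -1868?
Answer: Rational(-17251447, 9270) ≈ -1861.0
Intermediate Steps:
Function('r')(V) = Mul(3, Pow(Add(-47, V), -1))
Function('t')(Q) = Add(-7, Pow(Add(-403, Q), -1)) (Function('t')(Q) = Add(-7, Pow(Add(Q, -403), -1)) = Add(-7, Pow(Add(-403, Q), -1)))
Add(Function('m')(-181, Add(569, Mul(-1, -335))), Mul(-1, Function('t')(Function('r')(-22)))) = Add(-1868, Mul(-1, Mul(Pow(Add(-403, Mul(3, Pow(Add(-47, -22), -1))), -1), Add(2822, Mul(-7, Mul(3, Pow(Add(-47, -22), -1))))))) = Add(-1868, Mul(-1, Mul(Pow(Add(-403, Mul(3, Pow(-69, -1))), -1), Add(2822, Mul(-7, Mul(3, Pow(-69, -1))))))) = Add(-1868, Mul(-1, Mul(Pow(Add(-403, Mul(3, Rational(-1, 69))), -1), Add(2822, Mul(-7, Mul(3, Rational(-1, 69))))))) = Add(-1868, Mul(-1, Mul(Pow(Add(-403, Rational(-1, 23)), -1), Add(2822, Mul(-7, Rational(-1, 23)))))) = Add(-1868, Mul(-1, Mul(Pow(Rational(-9270, 23), -1), Add(2822, Rational(7, 23))))) = Add(-1868, Mul(-1, Mul(Rational(-23, 9270), Rational(64913, 23)))) = Add(-1868, Mul(-1, Rational(-64913, 9270))) = Add(-1868, Rational(64913, 9270)) = Rational(-17251447, 9270)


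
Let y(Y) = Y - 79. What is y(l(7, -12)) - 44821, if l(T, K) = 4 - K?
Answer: -44884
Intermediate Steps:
y(Y) = -79 + Y
y(l(7, -12)) - 44821 = (-79 + (4 - 1*(-12))) - 44821 = (-79 + (4 + 12)) - 44821 = (-79 + 16) - 44821 = -63 - 44821 = -44884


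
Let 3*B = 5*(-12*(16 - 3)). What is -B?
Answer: 260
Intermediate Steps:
B = -260 (B = (5*(-12*(16 - 3)))/3 = (5*(-12*13))/3 = (5*(-156))/3 = (⅓)*(-780) = -260)
-B = -1*(-260) = 260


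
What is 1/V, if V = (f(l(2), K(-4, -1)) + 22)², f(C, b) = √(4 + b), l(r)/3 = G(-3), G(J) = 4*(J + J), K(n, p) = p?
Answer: (22 + √3)⁻² ≈ 0.0017755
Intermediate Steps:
G(J) = 8*J (G(J) = 4*(2*J) = 8*J)
l(r) = -72 (l(r) = 3*(8*(-3)) = 3*(-24) = -72)
V = (22 + √3)² (V = (√(4 - 1) + 22)² = (√3 + 22)² = (22 + √3)² ≈ 563.21)
1/V = 1/((22 + √3)²) = (22 + √3)⁻²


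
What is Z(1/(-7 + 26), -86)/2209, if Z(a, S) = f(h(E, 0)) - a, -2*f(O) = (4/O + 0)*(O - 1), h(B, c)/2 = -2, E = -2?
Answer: -97/83942 ≈ -0.0011556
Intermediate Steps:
h(B, c) = -4 (h(B, c) = 2*(-2) = -4)
f(O) = -2*(-1 + O)/O (f(O) = -(4/O + 0)*(O - 1)/2 = -4/O*(-1 + O)/2 = -2*(-1 + O)/O)
Z(a, S) = -5/2 - a (Z(a, S) = (-2 + 2/(-4)) - a = (-2 + 2*(-1/4)) - a = (-2 - 1/2) - a = -5/2 - a)
Z(1/(-7 + 26), -86)/2209 = (-5/2 - 1/(-7 + 26))/2209 = (-5/2 - 1/19)*(1/2209) = -97/38*1/2209 = -97/83942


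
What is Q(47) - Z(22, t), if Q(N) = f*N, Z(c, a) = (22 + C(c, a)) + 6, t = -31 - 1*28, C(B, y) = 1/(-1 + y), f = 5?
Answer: 12421/60 ≈ 207.02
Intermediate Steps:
t = -59 (t = -31 - 28 = -59)
Z(c, a) = 28 + 1/(-1 + a) (Z(c, a) = (22 + 1/(-1 + a)) + 6 = 28 + 1/(-1 + a))
Q(N) = 5*N
Q(47) - Z(22, t) = 5*47 - (-27 + 28*(-59))/(-1 - 59) = 235 - (-27 - 1652)/(-60) = 235 - (-1)*(-1679)/60 = 235 - 1*1679/60 = 235 - 1679/60 = 12421/60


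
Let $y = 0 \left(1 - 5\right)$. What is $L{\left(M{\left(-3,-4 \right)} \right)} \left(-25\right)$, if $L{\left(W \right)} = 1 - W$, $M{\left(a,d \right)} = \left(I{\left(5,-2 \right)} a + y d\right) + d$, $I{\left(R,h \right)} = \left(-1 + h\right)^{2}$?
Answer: $-800$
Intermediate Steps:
$y = 0$ ($y = 0 \left(-4\right) = 0$)
$M{\left(a,d \right)} = d + 9 a$ ($M{\left(a,d \right)} = \left(\left(-1 - 2\right)^{2} a + 0 d\right) + d = \left(\left(-3\right)^{2} a + 0\right) + d = \left(9 a + 0\right) + d = 9 a + d = d + 9 a$)
$L{\left(M{\left(-3,-4 \right)} \right)} \left(-25\right) = \left(1 - \left(-4 + 9 \left(-3\right)\right)\right) \left(-25\right) = \left(1 - \left(-4 - 27\right)\right) \left(-25\right) = \left(1 - -31\right) \left(-25\right) = \left(1 + 31\right) \left(-25\right) = 32 \left(-25\right) = -800$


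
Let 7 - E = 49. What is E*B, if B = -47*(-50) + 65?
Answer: -101430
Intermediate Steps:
E = -42 (E = 7 - 1*49 = 7 - 49 = -42)
B = 2415 (B = 2350 + 65 = 2415)
E*B = -42*2415 = -101430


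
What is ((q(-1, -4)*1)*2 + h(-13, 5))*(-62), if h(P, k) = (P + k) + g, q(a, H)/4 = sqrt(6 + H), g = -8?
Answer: 992 - 496*sqrt(2) ≈ 290.55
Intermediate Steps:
q(a, H) = 4*sqrt(6 + H)
h(P, k) = -8 + P + k (h(P, k) = (P + k) - 8 = -8 + P + k)
((q(-1, -4)*1)*2 + h(-13, 5))*(-62) = (((4*sqrt(6 - 4))*1)*2 + (-8 - 13 + 5))*(-62) = (((4*sqrt(2))*1)*2 - 16)*(-62) = ((4*sqrt(2))*2 - 16)*(-62) = (8*sqrt(2) - 16)*(-62) = (-16 + 8*sqrt(2))*(-62) = 992 - 496*sqrt(2)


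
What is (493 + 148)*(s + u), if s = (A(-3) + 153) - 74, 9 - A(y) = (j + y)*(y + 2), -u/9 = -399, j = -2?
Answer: 2355034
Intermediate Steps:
u = 3591 (u = -9*(-399) = 3591)
A(y) = 9 - (-2 + y)*(2 + y) (A(y) = 9 - (-2 + y)*(y + 2) = 9 - (-2 + y)*(2 + y))
s = 83 (s = ((13 - 1*(-3)²) + 153) - 74 = ((13 - 1*9) + 153) - 74 = ((13 - 9) + 153) - 74 = (4 + 153) - 74 = 157 - 74 = 83)
(493 + 148)*(s + u) = (493 + 148)*(83 + 3591) = 641*3674 = 2355034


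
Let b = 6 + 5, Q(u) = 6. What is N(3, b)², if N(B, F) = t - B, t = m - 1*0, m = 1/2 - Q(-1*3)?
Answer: 289/4 ≈ 72.250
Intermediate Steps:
b = 11
m = -11/2 (m = 1/2 - 1*6 = ½ - 6 = -11/2 ≈ -5.5000)
t = -11/2 (t = -11/2 - 1*0 = -11/2 + 0 = -11/2 ≈ -5.5000)
N(B, F) = -11/2 - B
N(3, b)² = (-11/2 - 1*3)² = (-11/2 - 3)² = (-17/2)² = 289/4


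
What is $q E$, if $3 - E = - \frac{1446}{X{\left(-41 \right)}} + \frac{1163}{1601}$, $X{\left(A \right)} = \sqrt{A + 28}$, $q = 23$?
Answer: $\frac{83720}{1601} - \frac{33258 i \sqrt{13}}{13} \approx 52.292 - 9224.1 i$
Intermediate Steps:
$X{\left(A \right)} = \sqrt{28 + A}$
$E = \frac{3640}{1601} - \frac{1446 i \sqrt{13}}{13}$ ($E = 3 - \left(- \frac{1446}{\sqrt{28 - 41}} + \frac{1163}{1601}\right) = 3 - \left(- \frac{1446}{\sqrt{-13}} + 1163 \cdot \frac{1}{1601}\right) = 3 - \left(- \frac{1446}{i \sqrt{13}} + \frac{1163}{1601}\right) = 3 - \left(- 1446 \left(- \frac{i \sqrt{13}}{13}\right) + \frac{1163}{1601}\right) = 3 - \left(\frac{1446 i \sqrt{13}}{13} + \frac{1163}{1601}\right) = 3 - \left(\frac{1163}{1601} + \frac{1446 i \sqrt{13}}{13}\right) = \frac{3640}{1601} - \frac{1446 i \sqrt{13}}{13} \approx 2.2736 - 401.05 i$)
$q E = 23 \left(\frac{3640}{1601} - \frac{1446 i \sqrt{13}}{13}\right) = \frac{83720}{1601} - \frac{33258 i \sqrt{13}}{13}$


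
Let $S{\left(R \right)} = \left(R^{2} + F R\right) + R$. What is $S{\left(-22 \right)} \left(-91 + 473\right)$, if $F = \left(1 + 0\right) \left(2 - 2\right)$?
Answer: $176484$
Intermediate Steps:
$F = 0$ ($F = 1 \cdot 0 = 0$)
$S{\left(R \right)} = R + R^{2}$ ($S{\left(R \right)} = \left(R^{2} + 0 R\right) + R = \left(R^{2} + 0\right) + R = R^{2} + R = R + R^{2}$)
$S{\left(-22 \right)} \left(-91 + 473\right) = - 22 \left(1 - 22\right) \left(-91 + 473\right) = \left(-22\right) \left(-21\right) 382 = 462 \cdot 382 = 176484$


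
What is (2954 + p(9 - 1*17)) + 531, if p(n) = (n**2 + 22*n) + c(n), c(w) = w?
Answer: 3365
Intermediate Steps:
p(n) = n**2 + 23*n (p(n) = (n**2 + 22*n) + n = n**2 + 23*n)
(2954 + p(9 - 1*17)) + 531 = (2954 + (9 - 1*17)*(23 + (9 - 1*17))) + 531 = (2954 + (9 - 17)*(23 + (9 - 17))) + 531 = (2954 - 8*(23 - 8)) + 531 = (2954 - 8*15) + 531 = (2954 - 120) + 531 = 2834 + 531 = 3365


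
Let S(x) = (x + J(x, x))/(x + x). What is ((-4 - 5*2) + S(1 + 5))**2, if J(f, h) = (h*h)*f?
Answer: 81/4 ≈ 20.250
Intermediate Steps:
J(f, h) = f*h**2 (J(f, h) = h**2*f = f*h**2)
S(x) = (x + x**3)/(2*x) (S(x) = (x + x*x**2)/(x + x) = (x + x**3)/((2*x)) = (x + x**3)*(1/(2*x)) = (x + x**3)/(2*x))
((-4 - 5*2) + S(1 + 5))**2 = ((-4 - 5*2) + (1/2 + (1 + 5)**2/2))**2 = ((-4 - 10) + (1/2 + (1/2)*6**2))**2 = (-14 + (1/2 + (1/2)*36))**2 = (-14 + (1/2 + 18))**2 = (-14 + 37/2)**2 = (9/2)**2 = 81/4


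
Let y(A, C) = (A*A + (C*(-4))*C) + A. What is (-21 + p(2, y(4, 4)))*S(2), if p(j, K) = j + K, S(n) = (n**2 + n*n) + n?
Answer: -630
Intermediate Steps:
y(A, C) = A + A**2 - 4*C**2 (y(A, C) = (A**2 + (-4*C)*C) + A = (A**2 - 4*C**2) + A = A + A**2 - 4*C**2)
S(n) = n + 2*n**2 (S(n) = (n**2 + n**2) + n = 2*n**2 + n = n + 2*n**2)
p(j, K) = K + j
(-21 + p(2, y(4, 4)))*S(2) = (-21 + ((4 + 4**2 - 4*4**2) + 2))*(2*(1 + 2*2)) = (-21 + ((4 + 16 - 4*16) + 2))*(2*(1 + 4)) = (-21 + ((4 + 16 - 64) + 2))*(2*5) = (-21 + (-44 + 2))*10 = (-21 - 42)*10 = -63*10 = -630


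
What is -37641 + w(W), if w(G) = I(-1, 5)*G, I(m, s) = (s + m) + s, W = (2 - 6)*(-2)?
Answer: -37569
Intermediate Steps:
W = 8 (W = -4*(-2) = 8)
I(m, s) = m + 2*s (I(m, s) = (m + s) + s = m + 2*s)
w(G) = 9*G (w(G) = (-1 + 2*5)*G = (-1 + 10)*G = 9*G)
-37641 + w(W) = -37641 + 9*8 = -37641 + 72 = -37569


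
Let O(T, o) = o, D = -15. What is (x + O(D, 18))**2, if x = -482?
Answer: 215296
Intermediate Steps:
(x + O(D, 18))**2 = (-482 + 18)**2 = (-464)**2 = 215296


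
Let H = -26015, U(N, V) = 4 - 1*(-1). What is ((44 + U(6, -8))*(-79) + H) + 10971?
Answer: -18915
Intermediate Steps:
U(N, V) = 5 (U(N, V) = 4 + 1 = 5)
((44 + U(6, -8))*(-79) + H) + 10971 = ((44 + 5)*(-79) - 26015) + 10971 = (49*(-79) - 26015) + 10971 = (-3871 - 26015) + 10971 = -29886 + 10971 = -18915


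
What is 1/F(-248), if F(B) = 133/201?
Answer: 201/133 ≈ 1.5113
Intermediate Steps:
F(B) = 133/201 (F(B) = 133*(1/201) = 133/201)
1/F(-248) = 1/(133/201) = 201/133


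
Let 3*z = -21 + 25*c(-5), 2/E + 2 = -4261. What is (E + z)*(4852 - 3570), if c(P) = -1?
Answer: -83801776/4263 ≈ -19658.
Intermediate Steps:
E = -2/4263 (E = 2/(-2 - 4261) = 2/(-4263) = 2*(-1/4263) = -2/4263 ≈ -0.00046915)
z = -46/3 (z = (-21 + 25*(-1))/3 = (-21 - 25)/3 = (1/3)*(-46) = -46/3 ≈ -15.333)
(E + z)*(4852 - 3570) = (-2/4263 - 46/3)*(4852 - 3570) = -65368/4263*1282 = -83801776/4263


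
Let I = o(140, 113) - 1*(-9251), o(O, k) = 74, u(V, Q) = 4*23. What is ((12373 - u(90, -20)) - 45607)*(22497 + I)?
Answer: -1060499972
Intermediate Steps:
u(V, Q) = 92
I = 9325 (I = 74 - 1*(-9251) = 74 + 9251 = 9325)
((12373 - u(90, -20)) - 45607)*(22497 + I) = ((12373 - 1*92) - 45607)*(22497 + 9325) = ((12373 - 92) - 45607)*31822 = (12281 - 45607)*31822 = -33326*31822 = -1060499972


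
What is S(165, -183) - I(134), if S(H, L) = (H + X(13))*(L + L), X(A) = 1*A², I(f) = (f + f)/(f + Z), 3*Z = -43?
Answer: -43886400/359 ≈ -1.2225e+5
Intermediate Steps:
Z = -43/3 (Z = (⅓)*(-43) = -43/3 ≈ -14.333)
I(f) = 2*f/(-43/3 + f) (I(f) = (f + f)/(f - 43/3) = (2*f)/(-43/3 + f) = 2*f/(-43/3 + f))
X(A) = A²
S(H, L) = 2*L*(169 + H) (S(H, L) = (H + 13²)*(L + L) = (H + 169)*(2*L) = (169 + H)*(2*L) = 2*L*(169 + H))
S(165, -183) - I(134) = 2*(-183)*(169 + 165) - 6*134/(-43 + 3*134) = 2*(-183)*334 - 6*134/(-43 + 402) = -122244 - 6*134/359 = -122244 - 1*804/359 = -122244 - 804/359 = -43886400/359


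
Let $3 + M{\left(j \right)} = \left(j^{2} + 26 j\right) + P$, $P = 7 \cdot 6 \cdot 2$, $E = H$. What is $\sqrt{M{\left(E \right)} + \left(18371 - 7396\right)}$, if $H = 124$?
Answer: $2 \sqrt{7414} \approx 172.21$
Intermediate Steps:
$E = 124$
$P = 84$ ($P = 42 \cdot 2 = 84$)
$M{\left(j \right)} = 81 + j^{2} + 26 j$ ($M{\left(j \right)} = -3 + \left(\left(j^{2} + 26 j\right) + 84\right) = -3 + \left(84 + j^{2} + 26 j\right) = 81 + j^{2} + 26 j$)
$\sqrt{M{\left(E \right)} + \left(18371 - 7396\right)} = \sqrt{\left(81 + 124^{2} + 26 \cdot 124\right) + \left(18371 - 7396\right)} = \sqrt{\left(81 + 15376 + 3224\right) + 10975} = \sqrt{18681 + 10975} = \sqrt{29656} = 2 \sqrt{7414}$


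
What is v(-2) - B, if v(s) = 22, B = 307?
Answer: -285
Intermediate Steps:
v(-2) - B = 22 - 1*307 = 22 - 307 = -285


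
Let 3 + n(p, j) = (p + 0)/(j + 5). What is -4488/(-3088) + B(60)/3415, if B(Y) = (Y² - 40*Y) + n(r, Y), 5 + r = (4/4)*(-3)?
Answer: 154557617/85682350 ≈ 1.8038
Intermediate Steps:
r = -8 (r = -5 + (4/4)*(-3) = -5 + (4*(¼))*(-3) = -5 + 1*(-3) = -5 - 3 = -8)
n(p, j) = -3 + p/(5 + j) (n(p, j) = -3 + (p + 0)/(j + 5) = -3 + p/(5 + j))
B(Y) = Y² - 40*Y + (-23 - 3*Y)/(5 + Y) (B(Y) = (Y² - 40*Y) + (-15 - 8 - 3*Y)/(5 + Y) = (Y² - 40*Y) + (-23 - 3*Y)/(5 + Y) = Y² - 40*Y + (-23 - 3*Y)/(5 + Y))
-4488/(-3088) + B(60)/3415 = -4488/(-3088) + ((-23 - 3*60 + 60*(-40 + 60)*(5 + 60))/(5 + 60))/3415 = -4488*(-1/3088) + ((-23 - 180 + 60*20*65)/65)*(1/3415) = 561/386 + ((-23 - 180 + 78000)/65)*(1/3415) = 561/386 + ((1/65)*77797)*(1/3415) = 561/386 + (77797/65)*(1/3415) = 561/386 + 77797/221975 = 154557617/85682350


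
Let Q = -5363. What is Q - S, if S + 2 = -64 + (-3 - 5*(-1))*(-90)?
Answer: -5117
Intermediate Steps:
S = -246 (S = -2 + (-64 + (-3 - 5*(-1))*(-90)) = -2 + (-64 + (-3 + 5)*(-90)) = -2 + (-64 + 2*(-90)) = -2 + (-64 - 180) = -2 - 244 = -246)
Q - S = -5363 - 1*(-246) = -5363 + 246 = -5117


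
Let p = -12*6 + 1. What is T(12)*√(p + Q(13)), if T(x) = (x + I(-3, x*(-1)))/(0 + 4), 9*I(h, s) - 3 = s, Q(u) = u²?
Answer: 77*√2/4 ≈ 27.224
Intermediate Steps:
p = -71 (p = -72 + 1 = -71)
I(h, s) = ⅓ + s/9
T(x) = 1/12 + 2*x/9 (T(x) = (x + (⅓ + (x*(-1))/9))/(0 + 4) = (x + (⅓ + (-x)/9))/4 = (x + (⅓ - x/9))*(¼) = (⅓ + 8*x/9)*(¼) = 1/12 + 2*x/9)
T(12)*√(p + Q(13)) = (1/12 + (2/9)*12)*√(-71 + 13²) = (1/12 + 8/3)*√(-71 + 169) = 11*√98/4 = 11*(7*√2)/4 = 77*√2/4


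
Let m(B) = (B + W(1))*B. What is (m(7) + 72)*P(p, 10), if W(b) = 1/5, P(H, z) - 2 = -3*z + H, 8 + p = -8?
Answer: -26928/5 ≈ -5385.6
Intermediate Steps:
p = -16 (p = -8 - 8 = -16)
P(H, z) = 2 + H - 3*z (P(H, z) = 2 + (-3*z + H) = 2 + (H - 3*z) = 2 + H - 3*z)
W(b) = 1/5
m(B) = B*(1/5 + B) (m(B) = (B + 1/5)*B = (1/5 + B)*B = B*(1/5 + B))
(m(7) + 72)*P(p, 10) = (7*(1/5 + 7) + 72)*(2 - 16 - 3*10) = (7*(36/5) + 72)*(2 - 16 - 30) = (252/5 + 72)*(-44) = (612/5)*(-44) = -26928/5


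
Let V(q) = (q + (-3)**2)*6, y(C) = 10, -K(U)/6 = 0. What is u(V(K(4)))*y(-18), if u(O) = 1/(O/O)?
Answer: 10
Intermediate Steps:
K(U) = 0 (K(U) = -6*0 = 0)
V(q) = 54 + 6*q (V(q) = (q + 9)*6 = (9 + q)*6 = 54 + 6*q)
u(O) = 1 (u(O) = 1/1 = 1)
u(V(K(4)))*y(-18) = 1*10 = 10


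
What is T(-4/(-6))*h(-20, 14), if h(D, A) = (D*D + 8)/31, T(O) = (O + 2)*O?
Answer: 2176/93 ≈ 23.398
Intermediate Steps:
T(O) = O*(2 + O) (T(O) = (2 + O)*O = O*(2 + O))
h(D, A) = 8/31 + D²/31 (h(D, A) = (D² + 8)*(1/31) = (8 + D²)*(1/31) = 8/31 + D²/31)
T(-4/(-6))*h(-20, 14) = ((-4/(-6))*(2 - 4/(-6)))*(8/31 + (1/31)*(-20)²) = ((-4*(-⅙))*(2 - 4*(-⅙)))*(8/31 + (1/31)*400) = (2*(2 + ⅔)/3)*(8/31 + 400/31) = ((⅔)*(8/3))*(408/31) = (16/9)*(408/31) = 2176/93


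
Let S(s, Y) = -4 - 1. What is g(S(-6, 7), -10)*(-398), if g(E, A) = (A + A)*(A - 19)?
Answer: -230840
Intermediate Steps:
S(s, Y) = -5
g(E, A) = 2*A*(-19 + A) (g(E, A) = (2*A)*(-19 + A) = 2*A*(-19 + A))
g(S(-6, 7), -10)*(-398) = (2*(-10)*(-19 - 10))*(-398) = (2*(-10)*(-29))*(-398) = 580*(-398) = -230840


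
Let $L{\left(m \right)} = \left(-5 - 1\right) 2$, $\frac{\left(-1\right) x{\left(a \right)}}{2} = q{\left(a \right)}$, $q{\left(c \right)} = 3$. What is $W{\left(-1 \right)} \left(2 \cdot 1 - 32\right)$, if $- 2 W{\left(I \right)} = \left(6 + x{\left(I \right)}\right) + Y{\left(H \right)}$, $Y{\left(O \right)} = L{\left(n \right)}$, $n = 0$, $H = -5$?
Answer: $-180$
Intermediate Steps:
$x{\left(a \right)} = -6$ ($x{\left(a \right)} = \left(-2\right) 3 = -6$)
$L{\left(m \right)} = -12$ ($L{\left(m \right)} = \left(-6\right) 2 = -12$)
$Y{\left(O \right)} = -12$
$W{\left(I \right)} = 6$ ($W{\left(I \right)} = - \frac{\left(6 - 6\right) - 12}{2} = - \frac{0 - 12}{2} = \left(- \frac{1}{2}\right) \left(-12\right) = 6$)
$W{\left(-1 \right)} \left(2 \cdot 1 - 32\right) = 6 \left(2 \cdot 1 - 32\right) = 6 \left(2 - 32\right) = 6 \left(-30\right) = -180$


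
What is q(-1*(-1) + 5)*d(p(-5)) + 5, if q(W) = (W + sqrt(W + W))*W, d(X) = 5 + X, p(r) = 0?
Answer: 185 + 60*sqrt(3) ≈ 288.92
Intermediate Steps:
q(W) = W*(W + sqrt(2)*sqrt(W)) (q(W) = (W + sqrt(2*W))*W = (W + sqrt(2)*sqrt(W))*W = W*(W + sqrt(2)*sqrt(W)))
q(-1*(-1) + 5)*d(p(-5)) + 5 = ((-1*(-1) + 5)**2 + sqrt(2)*(-1*(-1) + 5)**(3/2))*(5 + 0) + 5 = ((1 + 5)**2 + sqrt(2)*(1 + 5)**(3/2))*5 + 5 = (6**2 + sqrt(2)*6**(3/2))*5 + 5 = (36 + sqrt(2)*(6*sqrt(6)))*5 + 5 = (36 + 12*sqrt(3))*5 + 5 = (180 + 60*sqrt(3)) + 5 = 185 + 60*sqrt(3)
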